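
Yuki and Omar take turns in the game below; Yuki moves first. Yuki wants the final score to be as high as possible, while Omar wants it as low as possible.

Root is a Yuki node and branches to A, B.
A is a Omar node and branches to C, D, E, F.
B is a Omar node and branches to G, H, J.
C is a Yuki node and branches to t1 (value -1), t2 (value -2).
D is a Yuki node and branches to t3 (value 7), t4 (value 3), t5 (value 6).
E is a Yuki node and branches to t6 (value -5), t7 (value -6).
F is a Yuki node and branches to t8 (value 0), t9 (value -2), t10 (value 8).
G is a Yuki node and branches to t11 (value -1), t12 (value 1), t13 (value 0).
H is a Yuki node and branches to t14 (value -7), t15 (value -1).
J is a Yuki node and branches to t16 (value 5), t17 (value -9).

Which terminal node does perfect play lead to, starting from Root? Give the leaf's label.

t15

C (Yuki): max(-1, -2) = -1
D (Yuki): max(7, 3, 6) = 7
E (Yuki): max(-5, -6) = -5
F (Yuki): max(0, -2, 8) = 8
A (Omar): min(-1, 7, -5, 8) = -5
G (Yuki): max(-1, 1, 0) = 1
H (Yuki): max(-7, -1) = -1
J (Yuki): max(5, -9) = 5
B (Omar): min(1, -1, 5) = -1
Root (Yuki): max(-5, -1) = -1
At Root, Yuki picks B (highest: -1).
At B, Omar picks H (lowest: -1).
At H, Yuki picks t15 (highest: -1).
Terminal value -1.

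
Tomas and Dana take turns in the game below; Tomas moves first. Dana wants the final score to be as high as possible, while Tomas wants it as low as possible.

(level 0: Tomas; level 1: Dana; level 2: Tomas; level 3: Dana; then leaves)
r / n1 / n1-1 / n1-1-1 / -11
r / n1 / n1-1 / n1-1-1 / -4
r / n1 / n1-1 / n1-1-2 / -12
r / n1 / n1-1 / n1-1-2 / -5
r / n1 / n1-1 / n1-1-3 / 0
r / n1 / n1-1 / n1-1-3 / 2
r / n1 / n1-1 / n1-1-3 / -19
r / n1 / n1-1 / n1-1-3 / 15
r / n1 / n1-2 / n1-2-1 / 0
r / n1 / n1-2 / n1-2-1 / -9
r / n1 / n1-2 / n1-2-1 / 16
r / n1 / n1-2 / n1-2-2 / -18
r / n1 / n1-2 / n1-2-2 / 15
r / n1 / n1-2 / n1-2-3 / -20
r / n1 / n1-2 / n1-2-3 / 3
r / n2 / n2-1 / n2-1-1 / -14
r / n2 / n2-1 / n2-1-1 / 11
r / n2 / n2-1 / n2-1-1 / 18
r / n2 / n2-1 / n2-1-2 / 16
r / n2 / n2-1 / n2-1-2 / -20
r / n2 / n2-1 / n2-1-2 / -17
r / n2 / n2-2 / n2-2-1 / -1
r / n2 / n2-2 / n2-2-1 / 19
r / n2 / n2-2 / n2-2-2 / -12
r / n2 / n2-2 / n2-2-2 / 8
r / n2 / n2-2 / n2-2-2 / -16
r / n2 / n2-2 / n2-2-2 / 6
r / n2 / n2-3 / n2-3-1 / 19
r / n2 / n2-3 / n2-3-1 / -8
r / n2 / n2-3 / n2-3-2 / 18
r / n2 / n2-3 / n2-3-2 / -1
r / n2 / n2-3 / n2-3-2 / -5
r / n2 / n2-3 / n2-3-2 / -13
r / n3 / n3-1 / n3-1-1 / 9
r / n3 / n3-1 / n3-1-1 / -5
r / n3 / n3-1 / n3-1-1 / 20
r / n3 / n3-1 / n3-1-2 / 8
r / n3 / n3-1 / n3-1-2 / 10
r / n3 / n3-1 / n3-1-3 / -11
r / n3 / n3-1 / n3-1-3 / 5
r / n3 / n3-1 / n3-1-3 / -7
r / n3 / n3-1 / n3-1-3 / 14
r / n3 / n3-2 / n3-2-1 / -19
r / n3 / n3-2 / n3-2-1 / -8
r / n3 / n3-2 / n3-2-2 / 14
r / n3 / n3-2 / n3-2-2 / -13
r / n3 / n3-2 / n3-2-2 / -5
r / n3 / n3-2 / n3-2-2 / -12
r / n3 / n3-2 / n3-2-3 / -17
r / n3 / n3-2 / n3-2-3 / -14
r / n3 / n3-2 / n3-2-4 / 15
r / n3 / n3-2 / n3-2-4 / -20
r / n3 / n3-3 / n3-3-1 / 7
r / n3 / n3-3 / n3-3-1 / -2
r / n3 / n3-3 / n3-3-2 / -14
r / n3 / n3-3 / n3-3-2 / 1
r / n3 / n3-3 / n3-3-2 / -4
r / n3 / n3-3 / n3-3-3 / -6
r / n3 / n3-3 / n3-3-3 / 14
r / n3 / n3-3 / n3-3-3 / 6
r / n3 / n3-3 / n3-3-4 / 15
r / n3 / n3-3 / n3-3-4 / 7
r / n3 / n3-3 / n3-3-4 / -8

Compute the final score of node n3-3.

n3-3-1 (Dana): max(7, -2) = 7
n3-3-2 (Dana): max(-14, 1, -4) = 1
n3-3-3 (Dana): max(-6, 14, 6) = 14
n3-3-4 (Dana): max(15, 7, -8) = 15
n3-3 (Tomas): min(7, 1, 14, 15) = 1

1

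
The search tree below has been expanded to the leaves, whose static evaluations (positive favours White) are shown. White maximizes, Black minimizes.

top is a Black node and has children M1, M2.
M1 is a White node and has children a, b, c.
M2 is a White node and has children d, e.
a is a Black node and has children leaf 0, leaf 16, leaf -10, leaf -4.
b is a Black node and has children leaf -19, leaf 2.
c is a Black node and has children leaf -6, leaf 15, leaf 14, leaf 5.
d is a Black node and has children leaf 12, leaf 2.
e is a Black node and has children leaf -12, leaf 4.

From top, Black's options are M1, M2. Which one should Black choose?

a (Black): min(0, 16, -10, -4) = -10
b (Black): min(-19, 2) = -19
c (Black): min(-6, 15, 14, 5) = -6
M1 (White): max(-10, -19, -6) = -6
d (Black): min(12, 2) = 2
e (Black): min(-12, 4) = -12
M2 (White): max(2, -12) = 2
top (Black): min(-6, 2) = -6
Black at top wants the lowest of {M1=-6, M2=2}, so chooses M1.

M1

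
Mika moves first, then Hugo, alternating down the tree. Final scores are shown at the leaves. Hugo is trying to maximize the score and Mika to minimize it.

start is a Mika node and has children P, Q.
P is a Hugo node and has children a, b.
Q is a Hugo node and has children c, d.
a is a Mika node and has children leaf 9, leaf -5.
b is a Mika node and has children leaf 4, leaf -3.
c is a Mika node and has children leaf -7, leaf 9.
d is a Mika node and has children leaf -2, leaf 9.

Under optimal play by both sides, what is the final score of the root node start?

-3

a (Mika): min(9, -5) = -5
b (Mika): min(4, -3) = -3
P (Hugo): max(-5, -3) = -3
c (Mika): min(-7, 9) = -7
d (Mika): min(-2, 9) = -2
Q (Hugo): max(-7, -2) = -2
start (Mika): min(-3, -2) = -3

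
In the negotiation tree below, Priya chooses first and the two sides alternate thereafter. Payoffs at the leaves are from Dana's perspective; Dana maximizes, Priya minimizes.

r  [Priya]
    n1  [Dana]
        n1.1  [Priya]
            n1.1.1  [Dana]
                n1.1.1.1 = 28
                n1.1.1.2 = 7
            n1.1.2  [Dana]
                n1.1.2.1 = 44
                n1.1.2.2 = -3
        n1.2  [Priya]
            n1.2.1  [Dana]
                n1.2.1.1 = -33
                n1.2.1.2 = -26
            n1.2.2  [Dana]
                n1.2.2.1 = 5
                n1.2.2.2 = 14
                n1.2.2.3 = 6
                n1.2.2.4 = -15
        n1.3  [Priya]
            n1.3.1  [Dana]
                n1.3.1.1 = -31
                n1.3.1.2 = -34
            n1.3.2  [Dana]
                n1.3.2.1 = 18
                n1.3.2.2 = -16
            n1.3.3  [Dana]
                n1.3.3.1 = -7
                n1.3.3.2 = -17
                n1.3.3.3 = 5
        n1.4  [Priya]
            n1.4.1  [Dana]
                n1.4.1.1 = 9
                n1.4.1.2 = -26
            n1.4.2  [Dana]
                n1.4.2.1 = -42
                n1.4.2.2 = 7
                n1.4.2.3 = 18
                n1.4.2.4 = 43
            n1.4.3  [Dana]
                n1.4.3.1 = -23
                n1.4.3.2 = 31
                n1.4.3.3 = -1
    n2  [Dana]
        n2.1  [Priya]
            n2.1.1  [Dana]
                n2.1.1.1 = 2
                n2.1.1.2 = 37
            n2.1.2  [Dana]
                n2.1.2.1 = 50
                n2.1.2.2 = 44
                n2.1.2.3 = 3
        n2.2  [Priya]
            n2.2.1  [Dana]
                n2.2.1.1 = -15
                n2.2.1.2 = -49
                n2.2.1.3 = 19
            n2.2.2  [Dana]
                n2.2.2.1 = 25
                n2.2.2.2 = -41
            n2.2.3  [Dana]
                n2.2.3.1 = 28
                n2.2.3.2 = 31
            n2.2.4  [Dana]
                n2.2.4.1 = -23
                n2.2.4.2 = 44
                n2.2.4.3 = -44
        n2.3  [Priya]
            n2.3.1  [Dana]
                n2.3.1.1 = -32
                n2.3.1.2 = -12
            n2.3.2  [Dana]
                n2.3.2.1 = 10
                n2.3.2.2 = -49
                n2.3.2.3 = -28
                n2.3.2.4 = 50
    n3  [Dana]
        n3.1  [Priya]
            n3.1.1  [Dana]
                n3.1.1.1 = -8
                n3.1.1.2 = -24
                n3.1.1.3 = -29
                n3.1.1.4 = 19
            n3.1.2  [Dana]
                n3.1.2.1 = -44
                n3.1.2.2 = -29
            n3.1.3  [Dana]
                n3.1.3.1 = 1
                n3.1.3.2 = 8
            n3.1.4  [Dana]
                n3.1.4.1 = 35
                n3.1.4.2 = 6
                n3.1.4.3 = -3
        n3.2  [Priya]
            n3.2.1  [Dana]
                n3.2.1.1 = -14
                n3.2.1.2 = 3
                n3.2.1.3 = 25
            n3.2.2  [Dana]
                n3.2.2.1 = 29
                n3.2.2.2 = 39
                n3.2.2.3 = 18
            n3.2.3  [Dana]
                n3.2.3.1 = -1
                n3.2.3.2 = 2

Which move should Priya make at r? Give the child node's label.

n3

n1.1.1 (Dana): max(28, 7) = 28
n1.1.2 (Dana): max(44, -3) = 44
n1.1 (Priya): min(28, 44) = 28
n1.2.1 (Dana): max(-33, -26) = -26
n1.2.2 (Dana): max(5, 14, 6, -15) = 14
n1.2 (Priya): min(-26, 14) = -26
n1.3.1 (Dana): max(-31, -34) = -31
n1.3.2 (Dana): max(18, -16) = 18
n1.3.3 (Dana): max(-7, -17, 5) = 5
n1.3 (Priya): min(-31, 18, 5) = -31
n1.4.1 (Dana): max(9, -26) = 9
n1.4.2 (Dana): max(-42, 7, 18, 43) = 43
n1.4.3 (Dana): max(-23, 31, -1) = 31
n1.4 (Priya): min(9, 43, 31) = 9
n1 (Dana): max(28, -26, -31, 9) = 28
n2.1.1 (Dana): max(2, 37) = 37
n2.1.2 (Dana): max(50, 44, 3) = 50
n2.1 (Priya): min(37, 50) = 37
n2.2.1 (Dana): max(-15, -49, 19) = 19
n2.2.2 (Dana): max(25, -41) = 25
n2.2.3 (Dana): max(28, 31) = 31
n2.2.4 (Dana): max(-23, 44, -44) = 44
n2.2 (Priya): min(19, 25, 31, 44) = 19
n2.3.1 (Dana): max(-32, -12) = -12
n2.3.2 (Dana): max(10, -49, -28, 50) = 50
n2.3 (Priya): min(-12, 50) = -12
n2 (Dana): max(37, 19, -12) = 37
n3.1.1 (Dana): max(-8, -24, -29, 19) = 19
n3.1.2 (Dana): max(-44, -29) = -29
n3.1.3 (Dana): max(1, 8) = 8
n3.1.4 (Dana): max(35, 6, -3) = 35
n3.1 (Priya): min(19, -29, 8, 35) = -29
n3.2.1 (Dana): max(-14, 3, 25) = 25
n3.2.2 (Dana): max(29, 39, 18) = 39
n3.2.3 (Dana): max(-1, 2) = 2
n3.2 (Priya): min(25, 39, 2) = 2
n3 (Dana): max(-29, 2) = 2
r (Priya): min(28, 37, 2) = 2
Priya at r wants the lowest of {n1=28, n2=37, n3=2}, so chooses n3.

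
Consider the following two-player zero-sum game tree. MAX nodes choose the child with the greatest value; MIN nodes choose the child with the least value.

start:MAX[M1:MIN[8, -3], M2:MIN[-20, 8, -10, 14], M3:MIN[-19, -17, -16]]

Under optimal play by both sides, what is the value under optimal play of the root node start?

M1 (MIN): min(8, -3) = -3
M2 (MIN): min(-20, 8, -10, 14) = -20
M3 (MIN): min(-19, -17, -16) = -19
start (MAX): max(-3, -20, -19) = -3

-3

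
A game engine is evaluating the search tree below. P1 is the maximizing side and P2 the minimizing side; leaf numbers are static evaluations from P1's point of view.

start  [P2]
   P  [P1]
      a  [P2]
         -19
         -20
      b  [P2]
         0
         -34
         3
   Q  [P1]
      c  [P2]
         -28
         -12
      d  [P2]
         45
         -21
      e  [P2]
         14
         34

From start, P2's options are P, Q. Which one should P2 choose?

a (P2): min(-19, -20) = -20
b (P2): min(0, -34, 3) = -34
P (P1): max(-20, -34) = -20
c (P2): min(-28, -12) = -28
d (P2): min(45, -21) = -21
e (P2): min(14, 34) = 14
Q (P1): max(-28, -21, 14) = 14
start (P2): min(-20, 14) = -20
P2 at start wants the lowest of {P=-20, Q=14}, so chooses P.

P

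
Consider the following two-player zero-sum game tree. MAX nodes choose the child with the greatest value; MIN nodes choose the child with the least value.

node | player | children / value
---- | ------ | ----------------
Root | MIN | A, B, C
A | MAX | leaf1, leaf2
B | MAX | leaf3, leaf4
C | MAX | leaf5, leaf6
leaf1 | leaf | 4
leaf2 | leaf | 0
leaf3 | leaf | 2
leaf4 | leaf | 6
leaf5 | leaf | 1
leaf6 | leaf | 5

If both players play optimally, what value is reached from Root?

4

A (MAX): max(4, 0) = 4
B (MAX): max(2, 6) = 6
C (MAX): max(1, 5) = 5
Root (MIN): min(4, 6, 5) = 4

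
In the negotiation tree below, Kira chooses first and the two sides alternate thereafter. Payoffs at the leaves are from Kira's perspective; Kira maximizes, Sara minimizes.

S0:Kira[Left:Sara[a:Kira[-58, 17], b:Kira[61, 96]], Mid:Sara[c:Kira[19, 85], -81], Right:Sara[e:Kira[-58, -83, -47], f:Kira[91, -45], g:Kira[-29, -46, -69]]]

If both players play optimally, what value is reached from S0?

a (Kira): max(-58, 17) = 17
b (Kira): max(61, 96) = 96
Left (Sara): min(17, 96) = 17
c (Kira): max(19, 85) = 85
Mid (Sara): min(85, -81) = -81
e (Kira): max(-58, -83, -47) = -47
f (Kira): max(91, -45) = 91
g (Kira): max(-29, -46, -69) = -29
Right (Sara): min(-47, 91, -29) = -47
S0 (Kira): max(17, -81, -47) = 17

17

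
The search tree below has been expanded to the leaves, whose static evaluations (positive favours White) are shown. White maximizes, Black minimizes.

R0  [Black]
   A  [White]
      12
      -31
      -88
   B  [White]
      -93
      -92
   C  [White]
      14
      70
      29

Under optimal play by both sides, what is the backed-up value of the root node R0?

-92

A (White): max(12, -31, -88) = 12
B (White): max(-93, -92) = -92
C (White): max(14, 70, 29) = 70
R0 (Black): min(12, -92, 70) = -92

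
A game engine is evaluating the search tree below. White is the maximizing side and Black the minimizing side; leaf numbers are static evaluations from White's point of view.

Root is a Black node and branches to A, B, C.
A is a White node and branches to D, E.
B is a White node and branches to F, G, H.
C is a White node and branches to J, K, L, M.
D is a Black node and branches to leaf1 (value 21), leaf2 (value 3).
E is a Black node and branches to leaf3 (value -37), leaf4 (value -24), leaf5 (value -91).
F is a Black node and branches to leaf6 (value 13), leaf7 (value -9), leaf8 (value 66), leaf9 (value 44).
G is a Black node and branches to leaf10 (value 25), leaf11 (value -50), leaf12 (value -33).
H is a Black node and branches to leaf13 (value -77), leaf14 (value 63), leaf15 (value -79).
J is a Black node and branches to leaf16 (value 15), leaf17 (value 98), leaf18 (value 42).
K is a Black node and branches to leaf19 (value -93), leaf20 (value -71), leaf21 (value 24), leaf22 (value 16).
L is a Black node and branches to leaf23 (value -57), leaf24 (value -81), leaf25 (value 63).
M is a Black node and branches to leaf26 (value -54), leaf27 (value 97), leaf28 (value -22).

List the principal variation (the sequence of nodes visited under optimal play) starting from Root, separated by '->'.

Root -> B -> F -> leaf7

D (Black): min(21, 3) = 3
E (Black): min(-37, -24, -91) = -91
A (White): max(3, -91) = 3
F (Black): min(13, -9, 66, 44) = -9
G (Black): min(25, -50, -33) = -50
H (Black): min(-77, 63, -79) = -79
B (White): max(-9, -50, -79) = -9
J (Black): min(15, 98, 42) = 15
K (Black): min(-93, -71, 24, 16) = -93
L (Black): min(-57, -81, 63) = -81
M (Black): min(-54, 97, -22) = -54
C (White): max(15, -93, -81, -54) = 15
Root (Black): min(3, -9, 15) = -9
At Root, Black picks B (lowest: -9).
At B, White picks F (highest: -9).
At F, Black picks leaf7 (lowest: -9).
Terminal value -9.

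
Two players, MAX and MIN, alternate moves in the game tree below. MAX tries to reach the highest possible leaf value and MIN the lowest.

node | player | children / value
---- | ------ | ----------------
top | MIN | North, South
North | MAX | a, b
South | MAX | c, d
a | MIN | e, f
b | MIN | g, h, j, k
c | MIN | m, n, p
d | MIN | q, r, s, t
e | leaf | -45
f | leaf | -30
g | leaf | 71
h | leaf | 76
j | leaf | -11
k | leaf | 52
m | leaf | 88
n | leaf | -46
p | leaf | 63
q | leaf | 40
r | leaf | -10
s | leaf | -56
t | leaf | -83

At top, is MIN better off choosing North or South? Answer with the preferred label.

a (MIN): min(-45, -30) = -45
b (MIN): min(71, 76, -11, 52) = -11
North (MAX): max(-45, -11) = -11
c (MIN): min(88, -46, 63) = -46
d (MIN): min(40, -10, -56, -83) = -83
South (MAX): max(-46, -83) = -46
MIN prefers the lower value; North=-11, South=-46. South is better since -46 < -11.

South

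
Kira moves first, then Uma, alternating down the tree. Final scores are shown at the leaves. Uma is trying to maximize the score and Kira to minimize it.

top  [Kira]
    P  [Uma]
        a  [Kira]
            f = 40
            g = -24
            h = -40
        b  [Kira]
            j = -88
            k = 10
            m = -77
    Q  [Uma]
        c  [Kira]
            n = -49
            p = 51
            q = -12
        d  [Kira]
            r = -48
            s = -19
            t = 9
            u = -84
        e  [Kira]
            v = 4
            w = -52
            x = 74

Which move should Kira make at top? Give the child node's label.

Q

a (Kira): min(40, -24, -40) = -40
b (Kira): min(-88, 10, -77) = -88
P (Uma): max(-40, -88) = -40
c (Kira): min(-49, 51, -12) = -49
d (Kira): min(-48, -19, 9, -84) = -84
e (Kira): min(4, -52, 74) = -52
Q (Uma): max(-49, -84, -52) = -49
top (Kira): min(-40, -49) = -49
Kira at top wants the lowest of {P=-40, Q=-49}, so chooses Q.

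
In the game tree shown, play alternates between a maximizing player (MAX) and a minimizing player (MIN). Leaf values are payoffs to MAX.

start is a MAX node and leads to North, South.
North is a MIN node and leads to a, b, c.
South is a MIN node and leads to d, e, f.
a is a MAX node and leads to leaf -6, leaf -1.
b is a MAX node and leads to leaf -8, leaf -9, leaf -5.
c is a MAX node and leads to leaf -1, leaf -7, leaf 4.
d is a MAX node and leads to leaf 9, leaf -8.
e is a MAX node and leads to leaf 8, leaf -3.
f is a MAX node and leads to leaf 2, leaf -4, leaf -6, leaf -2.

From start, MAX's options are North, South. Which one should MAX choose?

a (MAX): max(-6, -1) = -1
b (MAX): max(-8, -9, -5) = -5
c (MAX): max(-1, -7, 4) = 4
North (MIN): min(-1, -5, 4) = -5
d (MAX): max(9, -8) = 9
e (MAX): max(8, -3) = 8
f (MAX): max(2, -4, -6, -2) = 2
South (MIN): min(9, 8, 2) = 2
start (MAX): max(-5, 2) = 2
MAX at start wants the highest of {North=-5, South=2}, so chooses South.

South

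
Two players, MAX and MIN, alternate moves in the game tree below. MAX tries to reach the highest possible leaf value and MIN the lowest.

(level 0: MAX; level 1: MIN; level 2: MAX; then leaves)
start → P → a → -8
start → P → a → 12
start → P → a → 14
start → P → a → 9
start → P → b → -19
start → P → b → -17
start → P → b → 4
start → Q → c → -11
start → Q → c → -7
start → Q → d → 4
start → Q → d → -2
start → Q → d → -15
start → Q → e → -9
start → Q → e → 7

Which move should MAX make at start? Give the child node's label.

P

a (MAX): max(-8, 12, 14, 9) = 14
b (MAX): max(-19, -17, 4) = 4
P (MIN): min(14, 4) = 4
c (MAX): max(-11, -7) = -7
d (MAX): max(4, -2, -15) = 4
e (MAX): max(-9, 7) = 7
Q (MIN): min(-7, 4, 7) = -7
start (MAX): max(4, -7) = 4
MAX at start wants the highest of {P=4, Q=-7}, so chooses P.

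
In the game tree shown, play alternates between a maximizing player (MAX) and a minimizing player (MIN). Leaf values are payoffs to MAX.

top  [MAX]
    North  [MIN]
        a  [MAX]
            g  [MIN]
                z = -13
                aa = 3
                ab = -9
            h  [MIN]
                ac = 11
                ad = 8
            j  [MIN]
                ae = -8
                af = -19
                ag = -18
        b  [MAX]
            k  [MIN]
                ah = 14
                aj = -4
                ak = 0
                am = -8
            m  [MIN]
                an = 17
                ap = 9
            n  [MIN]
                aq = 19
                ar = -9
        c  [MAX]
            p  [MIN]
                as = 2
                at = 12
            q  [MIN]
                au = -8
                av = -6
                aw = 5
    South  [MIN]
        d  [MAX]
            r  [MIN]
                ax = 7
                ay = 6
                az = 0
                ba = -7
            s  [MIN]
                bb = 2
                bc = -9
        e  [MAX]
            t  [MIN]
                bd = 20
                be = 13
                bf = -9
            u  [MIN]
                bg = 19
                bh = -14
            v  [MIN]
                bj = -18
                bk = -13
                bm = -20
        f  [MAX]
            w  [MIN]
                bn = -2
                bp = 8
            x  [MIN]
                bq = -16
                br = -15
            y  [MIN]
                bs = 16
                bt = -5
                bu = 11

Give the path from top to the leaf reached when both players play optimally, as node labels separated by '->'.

g (MIN): min(-13, 3, -9) = -13
h (MIN): min(11, 8) = 8
j (MIN): min(-8, -19, -18) = -19
a (MAX): max(-13, 8, -19) = 8
k (MIN): min(14, -4, 0, -8) = -8
m (MIN): min(17, 9) = 9
n (MIN): min(19, -9) = -9
b (MAX): max(-8, 9, -9) = 9
p (MIN): min(2, 12) = 2
q (MIN): min(-8, -6, 5) = -8
c (MAX): max(2, -8) = 2
North (MIN): min(8, 9, 2) = 2
r (MIN): min(7, 6, 0, -7) = -7
s (MIN): min(2, -9) = -9
d (MAX): max(-7, -9) = -7
t (MIN): min(20, 13, -9) = -9
u (MIN): min(19, -14) = -14
v (MIN): min(-18, -13, -20) = -20
e (MAX): max(-9, -14, -20) = -9
w (MIN): min(-2, 8) = -2
x (MIN): min(-16, -15) = -16
y (MIN): min(16, -5, 11) = -5
f (MAX): max(-2, -16, -5) = -2
South (MIN): min(-7, -9, -2) = -9
top (MAX): max(2, -9) = 2
At top, MAX picks North (highest: 2).
At North, MIN picks c (lowest: 2).
At c, MAX picks p (highest: 2).
At p, MIN picks as (lowest: 2).
Terminal value 2.

top -> North -> c -> p -> as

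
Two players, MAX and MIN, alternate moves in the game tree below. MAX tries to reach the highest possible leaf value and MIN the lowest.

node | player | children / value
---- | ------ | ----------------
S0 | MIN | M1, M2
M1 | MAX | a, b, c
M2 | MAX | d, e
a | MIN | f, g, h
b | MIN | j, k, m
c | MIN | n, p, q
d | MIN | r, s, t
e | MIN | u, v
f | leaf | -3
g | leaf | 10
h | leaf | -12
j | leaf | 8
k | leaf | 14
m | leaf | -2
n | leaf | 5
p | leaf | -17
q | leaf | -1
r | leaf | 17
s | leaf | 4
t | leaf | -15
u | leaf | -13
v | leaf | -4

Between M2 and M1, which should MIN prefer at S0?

d (MIN): min(17, 4, -15) = -15
e (MIN): min(-13, -4) = -13
M2 (MAX): max(-15, -13) = -13
a (MIN): min(-3, 10, -12) = -12
b (MIN): min(8, 14, -2) = -2
c (MIN): min(5, -17, -1) = -17
M1 (MAX): max(-12, -2, -17) = -2
MIN prefers the lower value; M2=-13, M1=-2. M2 is better since -13 < -2.

M2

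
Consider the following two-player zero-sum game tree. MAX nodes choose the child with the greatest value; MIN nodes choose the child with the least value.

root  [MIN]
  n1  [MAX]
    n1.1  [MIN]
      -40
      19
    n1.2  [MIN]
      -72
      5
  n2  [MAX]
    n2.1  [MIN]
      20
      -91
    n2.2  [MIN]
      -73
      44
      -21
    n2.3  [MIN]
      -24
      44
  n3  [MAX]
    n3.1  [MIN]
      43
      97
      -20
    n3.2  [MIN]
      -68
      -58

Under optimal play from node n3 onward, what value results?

n3.1 (MIN): min(43, 97, -20) = -20
n3.2 (MIN): min(-68, -58) = -68
n3 (MAX): max(-20, -68) = -20

-20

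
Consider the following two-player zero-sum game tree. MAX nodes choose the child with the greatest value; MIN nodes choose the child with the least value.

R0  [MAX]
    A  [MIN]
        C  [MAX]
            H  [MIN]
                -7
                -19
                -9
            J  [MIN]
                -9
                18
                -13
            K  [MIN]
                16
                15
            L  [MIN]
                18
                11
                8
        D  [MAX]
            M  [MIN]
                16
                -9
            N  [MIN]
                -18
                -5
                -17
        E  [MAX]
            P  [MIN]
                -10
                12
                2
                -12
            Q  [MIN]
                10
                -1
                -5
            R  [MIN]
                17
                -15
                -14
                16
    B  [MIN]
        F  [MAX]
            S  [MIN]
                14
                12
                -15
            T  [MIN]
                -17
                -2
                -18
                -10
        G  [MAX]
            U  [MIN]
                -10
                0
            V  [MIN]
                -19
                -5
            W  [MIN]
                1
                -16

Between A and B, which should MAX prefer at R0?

A

H (MIN): min(-7, -19, -9) = -19
J (MIN): min(-9, 18, -13) = -13
K (MIN): min(16, 15) = 15
L (MIN): min(18, 11, 8) = 8
C (MAX): max(-19, -13, 15, 8) = 15
M (MIN): min(16, -9) = -9
N (MIN): min(-18, -5, -17) = -18
D (MAX): max(-9, -18) = -9
P (MIN): min(-10, 12, 2, -12) = -12
Q (MIN): min(10, -1, -5) = -5
R (MIN): min(17, -15, -14, 16) = -15
E (MAX): max(-12, -5, -15) = -5
A (MIN): min(15, -9, -5) = -9
S (MIN): min(14, 12, -15) = -15
T (MIN): min(-17, -2, -18, -10) = -18
F (MAX): max(-15, -18) = -15
U (MIN): min(-10, 0) = -10
V (MIN): min(-19, -5) = -19
W (MIN): min(1, -16) = -16
G (MAX): max(-10, -19, -16) = -10
B (MIN): min(-15, -10) = -15
MAX prefers the higher value; A=-9, B=-15. A is better since -9 > -15.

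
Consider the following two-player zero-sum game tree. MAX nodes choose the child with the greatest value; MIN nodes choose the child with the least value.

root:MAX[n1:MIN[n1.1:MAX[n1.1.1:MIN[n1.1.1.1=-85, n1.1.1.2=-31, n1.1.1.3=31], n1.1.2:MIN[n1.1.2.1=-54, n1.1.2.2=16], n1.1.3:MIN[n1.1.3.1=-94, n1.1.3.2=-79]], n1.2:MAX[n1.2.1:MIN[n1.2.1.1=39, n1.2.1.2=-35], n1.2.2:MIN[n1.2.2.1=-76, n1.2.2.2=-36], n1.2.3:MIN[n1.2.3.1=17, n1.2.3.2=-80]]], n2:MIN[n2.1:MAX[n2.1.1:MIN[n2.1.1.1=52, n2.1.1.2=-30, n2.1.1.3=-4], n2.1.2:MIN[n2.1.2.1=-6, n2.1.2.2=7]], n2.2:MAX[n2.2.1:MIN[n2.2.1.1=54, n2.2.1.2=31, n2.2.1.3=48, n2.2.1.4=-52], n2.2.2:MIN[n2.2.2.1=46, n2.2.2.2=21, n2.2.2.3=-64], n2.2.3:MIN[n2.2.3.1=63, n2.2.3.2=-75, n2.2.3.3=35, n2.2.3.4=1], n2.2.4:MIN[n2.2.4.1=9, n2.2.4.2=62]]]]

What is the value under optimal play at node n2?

-6

n2.1.1 (MIN): min(52, -30, -4) = -30
n2.1.2 (MIN): min(-6, 7) = -6
n2.1 (MAX): max(-30, -6) = -6
n2.2.1 (MIN): min(54, 31, 48, -52) = -52
n2.2.2 (MIN): min(46, 21, -64) = -64
n2.2.3 (MIN): min(63, -75, 35, 1) = -75
n2.2.4 (MIN): min(9, 62) = 9
n2.2 (MAX): max(-52, -64, -75, 9) = 9
n2 (MIN): min(-6, 9) = -6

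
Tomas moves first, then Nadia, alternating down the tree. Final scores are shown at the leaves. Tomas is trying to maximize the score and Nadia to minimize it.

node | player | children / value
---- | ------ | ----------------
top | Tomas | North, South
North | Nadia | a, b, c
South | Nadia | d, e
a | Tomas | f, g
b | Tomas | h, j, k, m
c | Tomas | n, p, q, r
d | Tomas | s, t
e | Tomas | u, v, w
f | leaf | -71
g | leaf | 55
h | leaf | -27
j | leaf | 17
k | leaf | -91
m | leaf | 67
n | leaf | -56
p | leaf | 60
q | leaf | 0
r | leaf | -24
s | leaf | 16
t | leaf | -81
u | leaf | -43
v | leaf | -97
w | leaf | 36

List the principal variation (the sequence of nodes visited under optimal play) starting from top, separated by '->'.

a (Tomas): max(-71, 55) = 55
b (Tomas): max(-27, 17, -91, 67) = 67
c (Tomas): max(-56, 60, 0, -24) = 60
North (Nadia): min(55, 67, 60) = 55
d (Tomas): max(16, -81) = 16
e (Tomas): max(-43, -97, 36) = 36
South (Nadia): min(16, 36) = 16
top (Tomas): max(55, 16) = 55
At top, Tomas picks North (highest: 55).
At North, Nadia picks a (lowest: 55).
At a, Tomas picks g (highest: 55).
Terminal value 55.

top -> North -> a -> g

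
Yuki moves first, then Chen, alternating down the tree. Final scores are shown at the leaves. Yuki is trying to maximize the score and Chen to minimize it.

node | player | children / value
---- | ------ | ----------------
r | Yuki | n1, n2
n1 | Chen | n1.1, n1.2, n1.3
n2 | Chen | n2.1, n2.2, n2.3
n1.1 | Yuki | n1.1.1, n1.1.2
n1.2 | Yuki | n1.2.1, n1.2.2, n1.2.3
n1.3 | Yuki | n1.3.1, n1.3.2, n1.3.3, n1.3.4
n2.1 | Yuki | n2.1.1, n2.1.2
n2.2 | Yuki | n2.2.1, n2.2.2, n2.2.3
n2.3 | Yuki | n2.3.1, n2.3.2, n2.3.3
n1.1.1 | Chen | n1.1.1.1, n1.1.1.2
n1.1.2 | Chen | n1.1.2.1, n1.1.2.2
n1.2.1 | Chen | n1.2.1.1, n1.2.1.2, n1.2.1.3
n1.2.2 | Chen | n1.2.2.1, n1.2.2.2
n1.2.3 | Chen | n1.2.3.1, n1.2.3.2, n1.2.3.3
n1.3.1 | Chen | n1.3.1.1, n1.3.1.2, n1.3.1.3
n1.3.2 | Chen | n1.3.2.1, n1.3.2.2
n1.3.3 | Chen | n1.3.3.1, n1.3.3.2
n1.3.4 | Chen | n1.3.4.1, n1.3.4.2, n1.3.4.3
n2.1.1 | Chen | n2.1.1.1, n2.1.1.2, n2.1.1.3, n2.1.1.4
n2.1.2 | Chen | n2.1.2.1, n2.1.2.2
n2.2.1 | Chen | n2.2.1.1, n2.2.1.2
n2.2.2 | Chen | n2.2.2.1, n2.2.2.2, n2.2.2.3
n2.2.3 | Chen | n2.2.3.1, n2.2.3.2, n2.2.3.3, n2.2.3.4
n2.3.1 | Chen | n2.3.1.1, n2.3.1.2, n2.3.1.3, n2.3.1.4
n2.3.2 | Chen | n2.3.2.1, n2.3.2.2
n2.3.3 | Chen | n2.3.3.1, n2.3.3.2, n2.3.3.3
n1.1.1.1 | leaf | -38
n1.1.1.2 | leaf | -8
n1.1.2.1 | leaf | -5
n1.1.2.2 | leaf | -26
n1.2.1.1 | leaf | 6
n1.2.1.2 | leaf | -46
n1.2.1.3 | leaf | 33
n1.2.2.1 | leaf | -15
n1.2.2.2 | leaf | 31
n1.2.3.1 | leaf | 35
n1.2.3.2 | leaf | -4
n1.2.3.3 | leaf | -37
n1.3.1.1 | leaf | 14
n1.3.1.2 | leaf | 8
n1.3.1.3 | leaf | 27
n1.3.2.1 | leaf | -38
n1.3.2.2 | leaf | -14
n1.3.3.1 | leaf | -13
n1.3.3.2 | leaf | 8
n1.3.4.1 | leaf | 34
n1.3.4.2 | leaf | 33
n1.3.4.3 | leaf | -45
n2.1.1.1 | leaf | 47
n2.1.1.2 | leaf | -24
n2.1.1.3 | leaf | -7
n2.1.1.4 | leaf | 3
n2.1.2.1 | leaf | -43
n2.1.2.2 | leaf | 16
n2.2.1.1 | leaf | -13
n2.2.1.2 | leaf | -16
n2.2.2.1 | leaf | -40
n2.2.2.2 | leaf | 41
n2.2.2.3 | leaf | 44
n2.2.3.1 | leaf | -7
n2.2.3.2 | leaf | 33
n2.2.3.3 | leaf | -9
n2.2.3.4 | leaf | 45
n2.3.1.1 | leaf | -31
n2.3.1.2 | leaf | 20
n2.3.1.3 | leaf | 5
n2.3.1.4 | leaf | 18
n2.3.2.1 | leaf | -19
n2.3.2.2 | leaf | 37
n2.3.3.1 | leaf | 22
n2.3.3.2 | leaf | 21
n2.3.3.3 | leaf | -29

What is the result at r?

n1.1.1 (Chen): min(-38, -8) = -38
n1.1.2 (Chen): min(-5, -26) = -26
n1.1 (Yuki): max(-38, -26) = -26
n1.2.1 (Chen): min(6, -46, 33) = -46
n1.2.2 (Chen): min(-15, 31) = -15
n1.2.3 (Chen): min(35, -4, -37) = -37
n1.2 (Yuki): max(-46, -15, -37) = -15
n1.3.1 (Chen): min(14, 8, 27) = 8
n1.3.2 (Chen): min(-38, -14) = -38
n1.3.3 (Chen): min(-13, 8) = -13
n1.3.4 (Chen): min(34, 33, -45) = -45
n1.3 (Yuki): max(8, -38, -13, -45) = 8
n1 (Chen): min(-26, -15, 8) = -26
n2.1.1 (Chen): min(47, -24, -7, 3) = -24
n2.1.2 (Chen): min(-43, 16) = -43
n2.1 (Yuki): max(-24, -43) = -24
n2.2.1 (Chen): min(-13, -16) = -16
n2.2.2 (Chen): min(-40, 41, 44) = -40
n2.2.3 (Chen): min(-7, 33, -9, 45) = -9
n2.2 (Yuki): max(-16, -40, -9) = -9
n2.3.1 (Chen): min(-31, 20, 5, 18) = -31
n2.3.2 (Chen): min(-19, 37) = -19
n2.3.3 (Chen): min(22, 21, -29) = -29
n2.3 (Yuki): max(-31, -19, -29) = -19
n2 (Chen): min(-24, -9, -19) = -24
r (Yuki): max(-26, -24) = -24

-24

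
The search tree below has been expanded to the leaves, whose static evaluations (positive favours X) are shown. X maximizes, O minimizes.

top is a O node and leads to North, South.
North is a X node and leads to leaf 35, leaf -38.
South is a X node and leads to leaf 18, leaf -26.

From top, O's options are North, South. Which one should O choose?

North (X): max(35, -38) = 35
South (X): max(18, -26) = 18
top (O): min(35, 18) = 18
O at top wants the lowest of {North=35, South=18}, so chooses South.

South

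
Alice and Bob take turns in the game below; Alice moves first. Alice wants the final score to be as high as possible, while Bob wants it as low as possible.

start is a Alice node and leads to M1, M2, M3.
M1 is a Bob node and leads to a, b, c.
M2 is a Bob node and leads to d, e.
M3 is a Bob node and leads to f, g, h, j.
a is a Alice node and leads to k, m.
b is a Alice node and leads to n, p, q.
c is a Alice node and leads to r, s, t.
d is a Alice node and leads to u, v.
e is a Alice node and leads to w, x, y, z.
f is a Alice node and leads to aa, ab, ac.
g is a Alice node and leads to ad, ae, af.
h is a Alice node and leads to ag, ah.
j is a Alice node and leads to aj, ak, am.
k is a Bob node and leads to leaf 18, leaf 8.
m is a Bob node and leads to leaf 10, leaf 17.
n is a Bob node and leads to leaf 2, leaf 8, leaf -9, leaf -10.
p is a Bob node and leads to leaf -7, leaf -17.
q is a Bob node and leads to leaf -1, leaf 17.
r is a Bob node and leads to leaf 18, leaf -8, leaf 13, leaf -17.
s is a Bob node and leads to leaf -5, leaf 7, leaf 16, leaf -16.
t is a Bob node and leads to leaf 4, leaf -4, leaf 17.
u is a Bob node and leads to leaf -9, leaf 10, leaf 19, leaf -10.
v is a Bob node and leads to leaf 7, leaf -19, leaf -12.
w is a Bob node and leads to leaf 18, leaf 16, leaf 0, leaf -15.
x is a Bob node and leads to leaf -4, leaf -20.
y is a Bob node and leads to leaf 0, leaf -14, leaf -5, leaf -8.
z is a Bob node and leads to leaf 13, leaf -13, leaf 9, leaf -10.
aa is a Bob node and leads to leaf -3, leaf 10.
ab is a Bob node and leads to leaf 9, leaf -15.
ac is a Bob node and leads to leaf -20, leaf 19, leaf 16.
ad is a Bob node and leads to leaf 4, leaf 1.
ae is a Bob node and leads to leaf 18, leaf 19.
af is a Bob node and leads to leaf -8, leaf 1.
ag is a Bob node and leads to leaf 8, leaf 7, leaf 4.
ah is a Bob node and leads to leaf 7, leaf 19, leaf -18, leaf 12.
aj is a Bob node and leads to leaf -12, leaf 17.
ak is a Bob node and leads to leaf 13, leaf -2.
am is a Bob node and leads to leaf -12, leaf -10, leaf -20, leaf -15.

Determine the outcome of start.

k (Bob): min(18, 8) = 8
m (Bob): min(10, 17) = 10
a (Alice): max(8, 10) = 10
n (Bob): min(2, 8, -9, -10) = -10
p (Bob): min(-7, -17) = -17
q (Bob): min(-1, 17) = -1
b (Alice): max(-10, -17, -1) = -1
r (Bob): min(18, -8, 13, -17) = -17
s (Bob): min(-5, 7, 16, -16) = -16
t (Bob): min(4, -4, 17) = -4
c (Alice): max(-17, -16, -4) = -4
M1 (Bob): min(10, -1, -4) = -4
u (Bob): min(-9, 10, 19, -10) = -10
v (Bob): min(7, -19, -12) = -19
d (Alice): max(-10, -19) = -10
w (Bob): min(18, 16, 0, -15) = -15
x (Bob): min(-4, -20) = -20
y (Bob): min(0, -14, -5, -8) = -14
z (Bob): min(13, -13, 9, -10) = -13
e (Alice): max(-15, -20, -14, -13) = -13
M2 (Bob): min(-10, -13) = -13
aa (Bob): min(-3, 10) = -3
ab (Bob): min(9, -15) = -15
ac (Bob): min(-20, 19, 16) = -20
f (Alice): max(-3, -15, -20) = -3
ad (Bob): min(4, 1) = 1
ae (Bob): min(18, 19) = 18
af (Bob): min(-8, 1) = -8
g (Alice): max(1, 18, -8) = 18
ag (Bob): min(8, 7, 4) = 4
ah (Bob): min(7, 19, -18, 12) = -18
h (Alice): max(4, -18) = 4
aj (Bob): min(-12, 17) = -12
ak (Bob): min(13, -2) = -2
am (Bob): min(-12, -10, -20, -15) = -20
j (Alice): max(-12, -2, -20) = -2
M3 (Bob): min(-3, 18, 4, -2) = -3
start (Alice): max(-4, -13, -3) = -3

-3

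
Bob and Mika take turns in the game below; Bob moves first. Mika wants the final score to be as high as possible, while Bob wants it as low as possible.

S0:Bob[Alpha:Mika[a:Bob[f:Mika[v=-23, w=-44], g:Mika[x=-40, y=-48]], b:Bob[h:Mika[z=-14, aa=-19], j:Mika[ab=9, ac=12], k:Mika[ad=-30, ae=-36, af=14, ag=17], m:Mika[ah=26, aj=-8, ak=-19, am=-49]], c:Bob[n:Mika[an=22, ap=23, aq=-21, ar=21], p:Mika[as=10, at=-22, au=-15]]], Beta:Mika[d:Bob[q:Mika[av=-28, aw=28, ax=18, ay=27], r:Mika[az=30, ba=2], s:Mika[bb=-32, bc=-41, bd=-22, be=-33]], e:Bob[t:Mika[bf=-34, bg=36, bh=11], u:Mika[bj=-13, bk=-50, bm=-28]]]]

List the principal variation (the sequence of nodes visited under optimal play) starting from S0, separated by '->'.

f (Mika): max(-23, -44) = -23
g (Mika): max(-40, -48) = -40
a (Bob): min(-23, -40) = -40
h (Mika): max(-14, -19) = -14
j (Mika): max(9, 12) = 12
k (Mika): max(-30, -36, 14, 17) = 17
m (Mika): max(26, -8, -19, -49) = 26
b (Bob): min(-14, 12, 17, 26) = -14
n (Mika): max(22, 23, -21, 21) = 23
p (Mika): max(10, -22, -15) = 10
c (Bob): min(23, 10) = 10
Alpha (Mika): max(-40, -14, 10) = 10
q (Mika): max(-28, 28, 18, 27) = 28
r (Mika): max(30, 2) = 30
s (Mika): max(-32, -41, -22, -33) = -22
d (Bob): min(28, 30, -22) = -22
t (Mika): max(-34, 36, 11) = 36
u (Mika): max(-13, -50, -28) = -13
e (Bob): min(36, -13) = -13
Beta (Mika): max(-22, -13) = -13
S0 (Bob): min(10, -13) = -13
At S0, Bob picks Beta (lowest: -13).
At Beta, Mika picks e (highest: -13).
At e, Bob picks u (lowest: -13).
At u, Mika picks bj (highest: -13).
Terminal value -13.

S0 -> Beta -> e -> u -> bj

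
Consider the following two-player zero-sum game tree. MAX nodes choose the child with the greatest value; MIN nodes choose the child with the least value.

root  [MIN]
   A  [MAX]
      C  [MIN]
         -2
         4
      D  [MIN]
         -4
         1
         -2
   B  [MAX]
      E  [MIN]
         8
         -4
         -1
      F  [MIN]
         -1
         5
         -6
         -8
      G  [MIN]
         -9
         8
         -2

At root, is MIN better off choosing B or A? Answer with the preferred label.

E (MIN): min(8, -4, -1) = -4
F (MIN): min(-1, 5, -6, -8) = -8
G (MIN): min(-9, 8, -2) = -9
B (MAX): max(-4, -8, -9) = -4
C (MIN): min(-2, 4) = -2
D (MIN): min(-4, 1, -2) = -4
A (MAX): max(-2, -4) = -2
MIN prefers the lower value; B=-4, A=-2. B is better since -4 < -2.

B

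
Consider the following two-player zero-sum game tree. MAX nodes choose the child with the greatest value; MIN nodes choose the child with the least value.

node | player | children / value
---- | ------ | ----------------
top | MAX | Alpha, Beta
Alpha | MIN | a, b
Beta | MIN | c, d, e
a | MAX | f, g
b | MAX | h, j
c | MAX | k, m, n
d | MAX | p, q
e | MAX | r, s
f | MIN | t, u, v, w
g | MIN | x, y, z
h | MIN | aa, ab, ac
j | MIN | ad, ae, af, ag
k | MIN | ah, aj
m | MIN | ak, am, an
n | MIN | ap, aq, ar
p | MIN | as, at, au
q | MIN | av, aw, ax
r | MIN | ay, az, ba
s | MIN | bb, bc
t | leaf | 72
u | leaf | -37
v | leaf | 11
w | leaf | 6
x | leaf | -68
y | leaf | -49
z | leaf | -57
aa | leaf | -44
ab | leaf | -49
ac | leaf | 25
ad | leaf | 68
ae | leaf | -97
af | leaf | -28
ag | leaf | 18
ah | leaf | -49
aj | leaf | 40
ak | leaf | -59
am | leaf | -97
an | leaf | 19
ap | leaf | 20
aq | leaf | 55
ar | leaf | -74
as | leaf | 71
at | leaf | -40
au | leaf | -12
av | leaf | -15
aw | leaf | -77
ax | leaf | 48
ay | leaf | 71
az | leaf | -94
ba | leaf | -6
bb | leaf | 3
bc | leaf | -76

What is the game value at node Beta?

-76

k (MIN): min(-49, 40) = -49
m (MIN): min(-59, -97, 19) = -97
n (MIN): min(20, 55, -74) = -74
c (MAX): max(-49, -97, -74) = -49
p (MIN): min(71, -40, -12) = -40
q (MIN): min(-15, -77, 48) = -77
d (MAX): max(-40, -77) = -40
r (MIN): min(71, -94, -6) = -94
s (MIN): min(3, -76) = -76
e (MAX): max(-94, -76) = -76
Beta (MIN): min(-49, -40, -76) = -76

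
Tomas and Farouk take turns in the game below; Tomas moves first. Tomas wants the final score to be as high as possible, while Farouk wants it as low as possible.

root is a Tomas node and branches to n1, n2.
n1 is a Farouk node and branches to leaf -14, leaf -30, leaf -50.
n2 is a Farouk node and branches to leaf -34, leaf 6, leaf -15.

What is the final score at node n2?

n2 (Farouk): min(-34, 6, -15) = -34

-34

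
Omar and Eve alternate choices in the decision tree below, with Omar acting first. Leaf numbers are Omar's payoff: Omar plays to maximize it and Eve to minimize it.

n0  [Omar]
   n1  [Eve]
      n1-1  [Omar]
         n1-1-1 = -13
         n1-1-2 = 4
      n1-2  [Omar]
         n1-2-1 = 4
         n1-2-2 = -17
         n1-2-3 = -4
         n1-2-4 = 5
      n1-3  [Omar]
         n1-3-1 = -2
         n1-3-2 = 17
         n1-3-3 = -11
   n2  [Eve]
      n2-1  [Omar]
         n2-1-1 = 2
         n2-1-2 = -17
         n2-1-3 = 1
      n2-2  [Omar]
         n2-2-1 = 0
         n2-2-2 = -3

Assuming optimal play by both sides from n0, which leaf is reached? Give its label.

n1-1 (Omar): max(-13, 4) = 4
n1-2 (Omar): max(4, -17, -4, 5) = 5
n1-3 (Omar): max(-2, 17, -11) = 17
n1 (Eve): min(4, 5, 17) = 4
n2-1 (Omar): max(2, -17, 1) = 2
n2-2 (Omar): max(0, -3) = 0
n2 (Eve): min(2, 0) = 0
n0 (Omar): max(4, 0) = 4
At n0, Omar picks n1 (highest: 4).
At n1, Eve picks n1-1 (lowest: 4).
At n1-1, Omar picks n1-1-2 (highest: 4).
Terminal value 4.

n1-1-2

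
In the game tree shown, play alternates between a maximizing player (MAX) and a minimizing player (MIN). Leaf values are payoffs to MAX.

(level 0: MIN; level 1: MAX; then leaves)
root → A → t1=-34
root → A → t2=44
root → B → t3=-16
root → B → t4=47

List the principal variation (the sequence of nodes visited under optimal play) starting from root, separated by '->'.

A (MAX): max(-34, 44) = 44
B (MAX): max(-16, 47) = 47
root (MIN): min(44, 47) = 44
At root, MIN picks A (lowest: 44).
At A, MAX picks t2 (highest: 44).
Terminal value 44.

root -> A -> t2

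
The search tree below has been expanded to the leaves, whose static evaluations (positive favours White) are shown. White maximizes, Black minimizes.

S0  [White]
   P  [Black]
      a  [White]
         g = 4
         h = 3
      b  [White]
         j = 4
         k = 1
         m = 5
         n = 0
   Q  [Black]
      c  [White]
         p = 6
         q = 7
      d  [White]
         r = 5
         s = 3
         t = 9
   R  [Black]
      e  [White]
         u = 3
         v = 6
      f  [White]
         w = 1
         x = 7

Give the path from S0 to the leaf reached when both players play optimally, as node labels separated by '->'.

a (White): max(4, 3) = 4
b (White): max(4, 1, 5, 0) = 5
P (Black): min(4, 5) = 4
c (White): max(6, 7) = 7
d (White): max(5, 3, 9) = 9
Q (Black): min(7, 9) = 7
e (White): max(3, 6) = 6
f (White): max(1, 7) = 7
R (Black): min(6, 7) = 6
S0 (White): max(4, 7, 6) = 7
At S0, White picks Q (highest: 7).
At Q, Black picks c (lowest: 7).
At c, White picks q (highest: 7).
Terminal value 7.

S0 -> Q -> c -> q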